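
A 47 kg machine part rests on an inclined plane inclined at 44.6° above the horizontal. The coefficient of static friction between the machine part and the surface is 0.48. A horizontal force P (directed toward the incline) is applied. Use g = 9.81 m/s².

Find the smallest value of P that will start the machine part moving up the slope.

P ≈ 1280 N

At impending motion up the slope, friction acts down-slope at its limit: f = μ_s N.
Perpendicular to the incline: N = m g cos θ + P sin θ.
Along the incline: P cos θ = m g sin θ + μ_s N = m g sin θ + μ_s (m g cos θ + P sin θ).
Solving, P (cos θ − μ_s sin θ) = m g (sin θ + μ_s cos θ), so P = 47×9.81×(sin 44.6° + 0.48 cos 44.6°)/(cos 44.6° − 0.48 sin 44.6°) = 461×1.044/0.375 = 1280 N.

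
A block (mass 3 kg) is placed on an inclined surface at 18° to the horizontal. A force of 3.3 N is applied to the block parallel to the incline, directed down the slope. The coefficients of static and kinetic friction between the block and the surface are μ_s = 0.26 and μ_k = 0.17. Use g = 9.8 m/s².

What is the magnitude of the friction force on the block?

The normal reaction is N = m g cos θ = 27.96 N.
Parallel to the incline, ΣF = 0 gives f = m g sin θ + P = 9.085 + 3.3 = 12.39 N (up-slope positive).
Static friction can supply at most μ_s N = 7.27 N.
Since |12.39| > 7.27 N, static friction cannot hold it; the block slides down the incline and kinetic friction applies: f = μ_k N = 0.17 × 27.96 = 4.75 N.

f ≈ 4.75 N (up the incline)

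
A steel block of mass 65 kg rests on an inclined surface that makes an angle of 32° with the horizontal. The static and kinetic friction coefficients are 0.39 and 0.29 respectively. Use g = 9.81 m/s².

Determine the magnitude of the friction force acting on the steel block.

The normal reaction is N = m g cos θ = 540.8 N.
Along the slope the weight component is m g sin θ = 337.9 N; friction must supply exactly this, acting up-slope.
Static friction can supply at most μ_s N = 210.9 N.
Since |337.9| > 210.9 N, static friction cannot hold it; the steel block slides down the incline and kinetic friction applies: f = μ_k N = 0.29 × 540.8 = 157 N.

f ≈ 157 N (up the incline)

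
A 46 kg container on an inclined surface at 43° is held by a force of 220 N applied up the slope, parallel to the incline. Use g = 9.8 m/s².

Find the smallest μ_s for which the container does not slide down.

N = m g cos θ = 329.7 N.
Friction must make up the shortfall along the incline: f = m g sin θ − P = 307.4 − 220 = 87.44 N.
At the threshold f = μ_s N, so μ_s,min = 87.44/329.7 = 0.265.

μ_s,min ≈ 0.265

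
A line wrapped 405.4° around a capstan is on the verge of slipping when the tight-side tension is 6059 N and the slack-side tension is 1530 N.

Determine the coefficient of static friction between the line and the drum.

μ ≈ 0.195

T₂/T₁ = e^{μβ} → μ = ln(T₂/T₁)/β.
β = 405.4° = 7.076 rad.
μ = ln(6059/1530)/7.076 = ln(3.96)/7.076 = 0.195.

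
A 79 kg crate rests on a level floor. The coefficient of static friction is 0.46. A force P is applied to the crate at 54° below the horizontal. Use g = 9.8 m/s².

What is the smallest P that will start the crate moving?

P ≈ 1650 N

N = m g + P sin α (the push presses the crate into the level floor).
At impending slip, P cos α = μ_s N = μ_s (m g + P sin α).
Solving: P (cos α − μ_s sin α) = μ_s m g → P = 0.46×774/(cos 54° − 0.46 sin 54°) = 356/0.2156 = 1650 N.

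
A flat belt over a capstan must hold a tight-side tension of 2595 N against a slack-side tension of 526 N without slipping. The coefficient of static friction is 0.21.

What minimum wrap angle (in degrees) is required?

β_min ≈ 435°

T₂/T₁ = e^{μβ} → β = ln(T₂/T₁)/μ.
β = ln(2595/526)/0.21 = 1.596/0.21 = 7.6 rad.
In degrees: β = 7.6 × 180/π = 435°.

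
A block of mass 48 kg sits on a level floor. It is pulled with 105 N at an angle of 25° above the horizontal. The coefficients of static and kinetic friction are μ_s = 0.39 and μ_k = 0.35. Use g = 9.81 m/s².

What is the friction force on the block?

Vertical equilibrium gives N = m g − P sin α = 426.5 N.
Horizontally, friction must balance P cos α = 95.16 N.
μ_s N = 0.39 × 426.5 = 166.3 N.
95.16 ≤ 166.3 N → static; friction equals the required 95.2 N.

f ≈ 95.2 N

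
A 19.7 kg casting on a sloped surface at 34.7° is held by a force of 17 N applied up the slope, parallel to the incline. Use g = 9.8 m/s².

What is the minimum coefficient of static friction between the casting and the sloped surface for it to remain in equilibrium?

N = m g cos θ = 158.7 N.
Friction must make up the shortfall along the incline: f = m g sin θ − P = 109.9 − 17 = 92.91 N.
At the threshold f = μ_s N, so μ_s,min = 92.91/158.7 = 0.585.

μ_s,min ≈ 0.585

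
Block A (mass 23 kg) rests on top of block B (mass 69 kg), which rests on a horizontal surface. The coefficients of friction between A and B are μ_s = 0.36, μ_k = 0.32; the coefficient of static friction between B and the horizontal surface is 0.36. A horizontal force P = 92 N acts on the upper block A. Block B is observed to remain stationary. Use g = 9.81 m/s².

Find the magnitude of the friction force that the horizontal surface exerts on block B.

f ≈ 72.2 N

Between the blocks, N₁ = m_A g = 225.6 N.
So the A–B interface can sustain at most μ_s N₁ = 81.23 N of static friction.
Since P = 92 N > 81.23 N, A slides on B; the A–B friction is kinetic: f₁ = μ_k N₁ = 0.32×225.6 = 72.2 N.
By Newton's third law B feels 72.2 N forward from A. With B stationary, the floor's static friction on B balances it: f₂ = 72.2 N (well within μ_s(m_A+m_B)g = 324.9 N).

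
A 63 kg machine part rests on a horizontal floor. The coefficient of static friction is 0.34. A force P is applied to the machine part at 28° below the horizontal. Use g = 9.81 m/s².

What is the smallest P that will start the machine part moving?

N = m g + P sin α (the push presses the machine part into the horizontal floor).
At impending slip, P cos α = μ_s N = μ_s (m g + P sin α).
Solving: P (cos α − μ_s sin α) = μ_s m g → P = 0.34×618/(cos 28° − 0.34 sin 28°) = 210/0.7233 = 291 N.

P ≈ 291 N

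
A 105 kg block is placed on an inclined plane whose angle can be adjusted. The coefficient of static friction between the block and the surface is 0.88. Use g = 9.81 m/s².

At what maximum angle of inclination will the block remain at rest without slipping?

θ_max ≈ 41.3°

At the slip threshold, m g sin θ = μ_s · m g cos θ, so tan θ = μ_s.
θ_max = arctan(0.88) = 41.3°.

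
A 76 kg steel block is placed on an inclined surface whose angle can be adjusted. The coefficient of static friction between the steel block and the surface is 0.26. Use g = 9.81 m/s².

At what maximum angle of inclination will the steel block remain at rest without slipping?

At the slip threshold, m g sin θ = μ_s · m g cos θ, so tan θ = μ_s.
θ_max = arctan(0.26) = 14.6°.

θ_max ≈ 14.6°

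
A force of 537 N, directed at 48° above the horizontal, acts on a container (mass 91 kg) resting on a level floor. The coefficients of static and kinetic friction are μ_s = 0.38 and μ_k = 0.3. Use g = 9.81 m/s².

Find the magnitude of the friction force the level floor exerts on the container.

f ≈ 148 N

N = m g − P sin α = 892.7 − 537×sin 48° = 493.6 N.
Horizontally, friction must balance P cos α = 359.3 N.
μ_s N = 0.38 × 493.6 = 187.6 N.
The required friction exceeds μ_s N, so the container moves and f = μ_k N = 148 N.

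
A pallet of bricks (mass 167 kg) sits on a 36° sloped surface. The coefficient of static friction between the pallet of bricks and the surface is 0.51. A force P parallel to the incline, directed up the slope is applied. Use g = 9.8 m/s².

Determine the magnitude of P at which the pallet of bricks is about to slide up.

P ≈ 1640 N

At impending motion up the slope, friction acts down-slope at its limit: f = μ_s N.
P is parallel to the surface, so N = m g cos θ = 1320 N.
Along the incline: P = m g sin θ + μ_s N = 962 + 0.51×1320 = 1640 N.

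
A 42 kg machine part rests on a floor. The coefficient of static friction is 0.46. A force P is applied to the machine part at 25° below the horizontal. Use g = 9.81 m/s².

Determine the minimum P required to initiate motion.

N = m g + P sin α (the push presses the machine part into the floor).
At impending slip, P cos α = μ_s N = μ_s (m g + P sin α).
Solving: P (cos α − μ_s sin α) = μ_s m g → P = 0.46×412/(cos 25° − 0.46 sin 25°) = 190/0.7119 = 266 N.

P ≈ 266 N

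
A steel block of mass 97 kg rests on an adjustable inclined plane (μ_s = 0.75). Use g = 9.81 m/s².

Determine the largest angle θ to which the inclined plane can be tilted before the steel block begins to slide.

At the slip threshold, m g sin θ = μ_s · m g cos θ, so tan θ = μ_s.
θ_max = arctan(0.75) = 36.9°.

θ_max ≈ 36.9°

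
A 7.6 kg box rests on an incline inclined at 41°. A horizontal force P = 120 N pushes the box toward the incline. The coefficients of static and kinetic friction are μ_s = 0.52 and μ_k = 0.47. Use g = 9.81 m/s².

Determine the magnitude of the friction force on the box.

f ≈ 41.7 N (down the incline)

Resolve perpendicular to the incline: N = m g cos θ + P sin θ = 7.6×9.81×cos 41° + 120×sin 41° = 135 N.
Along the incline, the net driving force (taking up-slope positive) is P cos θ − m g sin θ = 90.57 − 48.91 = 41.65 N, so equilibrium requires friction f = -41.65 N (down-slope).
Maximum static friction: μ_s N = 0.52 × 135 = 70.2 N.
|f_req| = 41.65 ≤ 70.2 N → the box is in equilibrium; friction equals the required value.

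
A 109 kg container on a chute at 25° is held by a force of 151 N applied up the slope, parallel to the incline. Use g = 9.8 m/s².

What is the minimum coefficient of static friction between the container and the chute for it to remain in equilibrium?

N = m g cos θ = 968.1 N.
Friction must make up the shortfall along the incline: f = m g sin θ − P = 451.4 − 151 = 300.4 N.
At the threshold f = μ_s N, so μ_s,min = 300.4/968.1 = 0.31.

μ_s,min ≈ 0.31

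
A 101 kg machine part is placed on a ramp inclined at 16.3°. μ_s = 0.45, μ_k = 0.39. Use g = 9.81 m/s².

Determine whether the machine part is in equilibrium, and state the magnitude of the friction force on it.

f ≈ 278 N

N = m g cos θ = 951 N.
Down-slope weight component: m g sin θ = 278 N.
μ_s N = 428 N.
278 ≤ 428 N, so it stays put; friction = 278 N.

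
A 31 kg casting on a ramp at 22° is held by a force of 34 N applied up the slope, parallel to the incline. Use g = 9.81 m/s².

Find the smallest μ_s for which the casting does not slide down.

μ_s,min ≈ 0.283

N = m g cos θ = 282 N.
Friction must make up the shortfall along the incline: f = m g sin θ − P = 113.9 − 34 = 79.92 N.
At the threshold f = μ_s N, so μ_s,min = 79.92/282 = 0.283.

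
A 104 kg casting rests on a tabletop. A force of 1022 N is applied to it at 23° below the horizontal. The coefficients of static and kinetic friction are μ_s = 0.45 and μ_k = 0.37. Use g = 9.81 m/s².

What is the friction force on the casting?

f ≈ 525 N

Vertical equilibrium gives N = m g + P sin α = 1420 N.
Horizontally, friction must balance P cos α = 940.8 N.
The static-friction limit is μ_s N = 638.8 N.
The required friction exceeds μ_s N, so the casting moves and f = μ_k N = 525 N.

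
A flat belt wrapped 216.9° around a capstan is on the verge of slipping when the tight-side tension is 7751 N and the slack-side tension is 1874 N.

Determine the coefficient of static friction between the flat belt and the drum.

μ ≈ 0.375

T₂/T₁ = e^{μβ} → μ = ln(T₂/T₁)/β.
β = 216.9° = 3.786 rad.
μ = ln(7751/1874)/3.786 = ln(4.136)/3.786 = 0.375.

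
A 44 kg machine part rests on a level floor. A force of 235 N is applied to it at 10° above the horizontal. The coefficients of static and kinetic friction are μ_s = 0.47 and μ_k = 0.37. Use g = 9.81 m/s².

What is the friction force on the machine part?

Vertical equilibrium gives N = m g − P sin α = 390.8 N.
Horizontally, friction must balance P cos α = 231.4 N.
The static-friction limit is μ_s N = 183.7 N.
The required friction exceeds μ_s N, so the machine part moves and f = μ_k N = 145 N.

f ≈ 145 N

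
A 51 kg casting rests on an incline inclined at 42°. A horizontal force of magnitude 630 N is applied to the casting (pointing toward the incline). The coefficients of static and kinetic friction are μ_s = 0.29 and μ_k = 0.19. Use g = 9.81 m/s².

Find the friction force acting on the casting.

Normal direction: N = m g cos θ + P sin θ = 793.4 N.
Parallel to the incline: P cos θ − m g sin θ = 468.2 − 334.8 = 133.4 N; the friction needed to balance this is 133.4 N acting down the slope.
Maximum static friction: μ_s N = 0.29 × 793.4 = 230.1 N.
|f_req| = 133.4 ≤ 230.1 N → the casting is in equilibrium; friction equals the required value.

f ≈ 133 N (down the incline)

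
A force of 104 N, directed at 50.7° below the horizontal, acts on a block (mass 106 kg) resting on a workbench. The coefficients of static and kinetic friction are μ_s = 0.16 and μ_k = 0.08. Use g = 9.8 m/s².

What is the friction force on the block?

Vertical equilibrium gives N = m g + P sin α = 1119 N.
Horizontally, friction must balance P cos α = 65.87 N.
The static-friction limit is μ_s N = 179.1 N.
Since 65.87 N does not exceed the limit, the block stays at rest and f = 65.9 N.

f ≈ 65.9 N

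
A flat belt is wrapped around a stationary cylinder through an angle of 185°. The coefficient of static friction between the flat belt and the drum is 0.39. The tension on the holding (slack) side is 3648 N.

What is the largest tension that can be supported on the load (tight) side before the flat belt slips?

T_max ≈ 12900 N

At impending slip the capstan equation gives T₂/T₁ = e^{μβ} with β in radians.
β = 185° × π/180 = 3.229 rad.
e^{μβ} = e^{0.39×3.229} = 3.523.
T₂ = T₁ · e^{μβ} = 3648 × 3.523 = 12900 N.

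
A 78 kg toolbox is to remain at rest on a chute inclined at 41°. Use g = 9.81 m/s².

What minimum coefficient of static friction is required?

μ_s,min ≈ 0.869

At the slip threshold m g sin θ = μ_s m g cos θ, so μ_s,min = tan θ.
μ_s,min = tan 41° = 0.869.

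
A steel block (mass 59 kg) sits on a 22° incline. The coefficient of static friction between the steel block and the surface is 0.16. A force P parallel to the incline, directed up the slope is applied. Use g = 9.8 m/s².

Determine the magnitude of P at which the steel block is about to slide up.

P ≈ 302 N

At impending motion up the slope, friction acts down-slope at its limit: f = μ_s N.
P is parallel to the surface, so N = m g cos θ = 536 N.
Along the incline: P = m g sin θ + μ_s N = 217 + 0.16×536 = 302 N.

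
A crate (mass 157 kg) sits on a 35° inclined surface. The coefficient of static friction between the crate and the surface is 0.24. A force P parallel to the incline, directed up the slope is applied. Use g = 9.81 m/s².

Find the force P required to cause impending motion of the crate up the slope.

At impending motion up the slope, friction acts down-slope at its limit: f = μ_s N.
P is parallel to the surface, so N = m g cos θ = 1260 N.
Along the incline: P = m g sin θ + μ_s N = 883 + 0.24×1260 = 1190 N.

P ≈ 1190 N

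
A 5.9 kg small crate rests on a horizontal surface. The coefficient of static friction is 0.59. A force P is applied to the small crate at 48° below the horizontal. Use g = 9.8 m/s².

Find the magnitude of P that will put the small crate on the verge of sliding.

P ≈ 148 N

N = m g + P sin α (the push presses the small crate into the horizontal surface).
At impending slip, P cos α = μ_s N = μ_s (m g + P sin α).
Solving: P (cos α − μ_s sin α) = μ_s m g → P = 0.59×57.8/(cos 48° − 0.59 sin 48°) = 34.1/0.2307 = 148 N.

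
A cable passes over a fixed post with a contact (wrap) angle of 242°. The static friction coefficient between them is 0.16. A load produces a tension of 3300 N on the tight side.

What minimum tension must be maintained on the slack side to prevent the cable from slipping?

T_min ≈ 1680 N

Capstan equation at impending slip: T_tight/T_slack = e^{μβ}.
β = 242° = 4.224 rad; e^{μβ} = e^{0.16×4.224} = 1.966.
T_slack = T_tight / e^{μβ} = 3300 / 1.966 = 1680 N.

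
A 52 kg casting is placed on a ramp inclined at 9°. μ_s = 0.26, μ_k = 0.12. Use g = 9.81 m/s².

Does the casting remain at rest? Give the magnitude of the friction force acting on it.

N = m g cos θ = 504 N.
Down-slope weight component: m g sin θ = 79.8 N.
μ_s N = 131 N.
79.8 ≤ 131 N, so it stays put; friction = 79.8 N.

f ≈ 79.8 N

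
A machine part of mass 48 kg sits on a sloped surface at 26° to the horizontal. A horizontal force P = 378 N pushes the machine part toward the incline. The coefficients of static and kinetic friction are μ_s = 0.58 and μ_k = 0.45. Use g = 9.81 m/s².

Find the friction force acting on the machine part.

Normal direction: N = m g cos θ + P sin θ = 588.9 N.
Parallel to the incline: P cos θ − m g sin θ = 339.7 − 206.4 = 133.3 N; the friction needed to balance this is 133.3 N acting down the slope.
Maximum static friction: μ_s N = 0.58 × 588.9 = 341.6 N.
Since 133.3 N is within the 341.6 N limit, the machine part stays put and friction is exactly 133 N.

f ≈ 133 N (down the incline)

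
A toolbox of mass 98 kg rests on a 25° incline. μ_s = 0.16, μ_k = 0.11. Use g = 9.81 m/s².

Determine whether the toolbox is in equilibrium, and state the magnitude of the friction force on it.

f ≈ 95.8 N

N = m g cos θ = 871 N.
Down-slope weight component: m g sin θ = 406 N.
μ_s N = 139 N.
406 > 139 N, so it slides; kinetic friction f = μ_k N = 0.11×871 = 95.8 N.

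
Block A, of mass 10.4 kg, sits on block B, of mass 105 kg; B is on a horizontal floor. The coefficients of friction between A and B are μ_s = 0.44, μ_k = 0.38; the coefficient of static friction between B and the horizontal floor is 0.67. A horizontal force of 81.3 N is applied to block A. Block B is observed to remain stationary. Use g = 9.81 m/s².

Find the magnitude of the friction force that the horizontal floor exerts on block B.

Normal force at the A–B interface: N₁ = m_A g = 102 N.
Maximum static friction on A from B: μ_s N₁ = 0.44×102 = 44.89 N.
Since P = 81.3 N > 44.89 N, A slides on B; the A–B friction is kinetic: f₁ = μ_k N₁ = 0.38×102 = 38.8 N.
By Newton's third law B feels 38.8 N forward from A. With B stationary, the floor's static friction on B balances it: f₂ = 38.8 N (well within μ_s(m_A+m_B)g = 758.5 N).

f ≈ 38.8 N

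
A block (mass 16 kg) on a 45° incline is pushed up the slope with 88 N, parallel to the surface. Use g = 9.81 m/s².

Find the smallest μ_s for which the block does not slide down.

μ_s,min ≈ 0.207

N = m g cos θ = 111 N.
Friction must make up the shortfall along the incline: f = m g sin θ − P = 111 − 88 = 22.99 N.
At the threshold f = μ_s N, so μ_s,min = 22.99/111 = 0.207.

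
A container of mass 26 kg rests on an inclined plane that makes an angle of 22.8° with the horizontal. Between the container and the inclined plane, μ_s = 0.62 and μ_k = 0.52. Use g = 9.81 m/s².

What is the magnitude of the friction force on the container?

f ≈ 98.8 N (up the incline)

Normal force: N = m g cos θ = 26 × 9.81 × cos 22.8° = 235.1 N.
Along the slope the weight component is m g sin θ = 98.84 N; friction must supply exactly this, acting up-slope.
The static-friction ceiling is μ_s N = 0.62 × 235.1 = 145.8 N.
Since |98.84| ≤ 145.8 N, static friction is sufficient; f equals the required value, not μ_s N.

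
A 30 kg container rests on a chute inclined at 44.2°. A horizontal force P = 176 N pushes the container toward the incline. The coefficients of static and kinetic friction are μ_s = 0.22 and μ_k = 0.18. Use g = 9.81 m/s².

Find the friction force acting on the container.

Resolve perpendicular to the incline: N = m g cos θ + P sin θ = 30×9.81×cos 44.2° + 176×sin 44.2° = 333.7 N.
Along the incline, the net driving force (taking up-slope positive) is P cos θ − m g sin θ = 126.2 − 205.2 = -79 N, so equilibrium requires friction f = 79 N (up-slope).
The limit of static friction is μ_s N = 73.41 N.
|f_req| = 79 > 73.41 N → the container slides down the incline; f = μ_k N = 0.18 × 333.7 = 60.1 N.

f ≈ 60.1 N (up the incline)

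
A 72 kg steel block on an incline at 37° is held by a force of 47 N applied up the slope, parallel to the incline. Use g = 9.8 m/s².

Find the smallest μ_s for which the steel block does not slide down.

μ_s,min ≈ 0.67

N = m g cos θ = 563.5 N.
Friction must make up the shortfall along the incline: f = m g sin θ − P = 424.6 − 47 = 377.6 N.
At the threshold f = μ_s N, so μ_s,min = 377.6/563.5 = 0.67.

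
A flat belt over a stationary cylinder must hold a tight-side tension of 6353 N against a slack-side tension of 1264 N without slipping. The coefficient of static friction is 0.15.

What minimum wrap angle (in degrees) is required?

β_min ≈ 617°

T₂/T₁ = e^{μβ} → β = ln(T₂/T₁)/μ.
β = ln(6353/1264)/0.15 = 1.615/0.15 = 10.76 rad.
In degrees: β = 10.76 × 180/π = 617°.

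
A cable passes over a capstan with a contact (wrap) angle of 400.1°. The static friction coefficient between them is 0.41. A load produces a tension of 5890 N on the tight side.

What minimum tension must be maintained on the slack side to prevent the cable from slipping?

Capstan equation at impending slip: T_tight/T_slack = e^{μβ}.
β = 400.1° = 6.983 rad; e^{μβ} = e^{0.41×6.983} = 17.51.
T_slack = T_tight / e^{μβ} = 5890 / 17.51 = 336 N.

T_min ≈ 336 N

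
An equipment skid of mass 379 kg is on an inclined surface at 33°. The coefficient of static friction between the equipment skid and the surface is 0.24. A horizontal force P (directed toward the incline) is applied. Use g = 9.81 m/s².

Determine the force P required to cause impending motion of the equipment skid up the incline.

At impending motion up the slope, friction acts down-slope at its limit: f = μ_s N.
Perpendicular to the incline: N = m g cos θ + P sin θ.
Along the incline: P cos θ = m g sin θ + μ_s N = m g sin θ + μ_s (m g cos θ + P sin θ).
Solving, P (cos θ − μ_s sin θ) = m g (sin θ + μ_s cos θ), so P = 379×9.81×(sin 33° + 0.24 cos 33°)/(cos 33° − 0.24 sin 33°) = 3720×0.7459/0.708 = 3920 N.

P ≈ 3920 N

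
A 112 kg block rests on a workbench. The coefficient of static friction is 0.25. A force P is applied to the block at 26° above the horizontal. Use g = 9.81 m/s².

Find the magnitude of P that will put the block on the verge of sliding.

P ≈ 272 N

N = m g − P sin α (the pull lifts the block).
At impending slip, P cos α = μ_s N = μ_s (m g − P sin α).
Solving: P (cos α + μ_s sin α) = μ_s m g → P = 0.25×1100/(cos 26° + 0.25 sin 26°) = 275/1.008 = 272 N.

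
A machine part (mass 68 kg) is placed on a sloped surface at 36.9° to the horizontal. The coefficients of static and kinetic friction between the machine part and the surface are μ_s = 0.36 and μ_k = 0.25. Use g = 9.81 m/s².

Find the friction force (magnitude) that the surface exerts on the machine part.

Perpendicular to the surface, N = m g cos θ = 68·9.81·cos 36.9° = 533.5 N.
For equilibrium along the incline, friction must balance the weight component: f = m g sin θ = 400.5 N up the slope.
Static friction can supply at most μ_s N = 192 N.
|400.5| exceeds 192 N, so the machine part slips down-slope; friction is kinetic, f = μ_k N = 0.25×533.5 = 133 N.

f ≈ 133 N (up the incline)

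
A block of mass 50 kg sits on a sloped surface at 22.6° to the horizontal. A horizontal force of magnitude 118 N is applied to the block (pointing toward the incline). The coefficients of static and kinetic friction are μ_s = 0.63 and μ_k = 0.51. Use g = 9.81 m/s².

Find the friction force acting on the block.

f ≈ 79.6 N (up the incline)

The horizontal push has a component P sin θ into the surface, so N = m g cos θ + P sin θ = 452.8 + 45.35 = 498.2 N.
Parallel to the incline: P cos θ − m g sin θ = 108.9 − 188.5 = -79.56 N; the friction needed to balance this is 79.56 N acting up the slope.
Maximum static friction: μ_s N = 0.63 × 498.2 = 313.9 N.
Since 79.56 N is within the 313.9 N limit, the block stays put and friction is exactly 79.6 N.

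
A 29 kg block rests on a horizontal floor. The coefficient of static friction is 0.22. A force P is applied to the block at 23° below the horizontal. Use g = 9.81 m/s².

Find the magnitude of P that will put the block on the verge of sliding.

N = m g + P sin α (the push presses the block into the horizontal floor).
At impending slip, P cos α = μ_s N = μ_s (m g + P sin α).
Solving: P (cos α − μ_s sin α) = μ_s m g → P = 0.22×284/(cos 23° − 0.22 sin 23°) = 62.6/0.8345 = 75 N.

P ≈ 75 N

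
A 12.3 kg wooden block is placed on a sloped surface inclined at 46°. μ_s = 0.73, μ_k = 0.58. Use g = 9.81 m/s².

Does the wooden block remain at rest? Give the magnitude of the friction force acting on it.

f ≈ 48.6 N

N = m g cos θ = 83.8 N.
Down-slope weight component: m g sin θ = 86.8 N.
μ_s N = 61.2 N.
86.8 > 61.2 N, so it slides; kinetic friction f = μ_k N = 0.58×83.8 = 48.6 N.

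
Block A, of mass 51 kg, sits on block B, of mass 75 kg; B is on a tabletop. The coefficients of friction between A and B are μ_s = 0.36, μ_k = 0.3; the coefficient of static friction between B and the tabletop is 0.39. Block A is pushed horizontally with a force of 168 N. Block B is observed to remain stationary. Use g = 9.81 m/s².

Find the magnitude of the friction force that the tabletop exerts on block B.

f ≈ 168 N

Normal force at the A–B interface: N₁ = m_A g = 500.3 N.
So the A–B interface can sustain at most μ_s N₁ = 180.1 N of static friction.
Since P = 168 N ≤ 180.1 N, A does not slip on B; friction on A equals P = 168 N.
B experiences an equal 168 N forward from A (third law). B is in equilibrium, so the floor supplies f₂ = 168 N of static friction (limit μ_s(m_A+m_B)g = 482.1 N, not exceeded).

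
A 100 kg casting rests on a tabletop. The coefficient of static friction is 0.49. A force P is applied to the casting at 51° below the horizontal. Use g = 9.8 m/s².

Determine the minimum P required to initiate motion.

N = m g + P sin α (the push presses the casting into the tabletop).
At impending slip, P cos α = μ_s N = μ_s (m g + P sin α).
Solving: P (cos α − μ_s sin α) = μ_s m g → P = 0.49×980/(cos 51° − 0.49 sin 51°) = 480/0.2485 = 1930 N.

P ≈ 1930 N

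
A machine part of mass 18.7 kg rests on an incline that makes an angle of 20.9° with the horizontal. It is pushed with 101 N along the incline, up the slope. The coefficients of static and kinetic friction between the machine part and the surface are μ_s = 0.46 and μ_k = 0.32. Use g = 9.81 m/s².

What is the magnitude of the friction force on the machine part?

f ≈ 35.6 N (down the incline)

Perpendicular to the surface, N = m g cos θ = 18.7·9.81·cos 20.9° = 171.4 N.
The friction needed for equilibrium is m g sin θ − P = 65.44 − 101 = -35.56 N, measured positive up-slope.
Maximum static friction available: μ_s N = 0.46 × 171.4 = 78.83 N.
Since |-35.56| ≤ 78.83 N, the machine part remains in static equilibrium and friction takes exactly the required value.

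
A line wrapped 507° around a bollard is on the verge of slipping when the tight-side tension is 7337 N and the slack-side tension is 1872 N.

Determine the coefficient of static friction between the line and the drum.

μ ≈ 0.154

T₂/T₁ = e^{μβ} → μ = ln(T₂/T₁)/β.
β = 507° = 8.849 rad.
μ = ln(7337/1872)/8.849 = ln(3.919)/8.849 = 0.154.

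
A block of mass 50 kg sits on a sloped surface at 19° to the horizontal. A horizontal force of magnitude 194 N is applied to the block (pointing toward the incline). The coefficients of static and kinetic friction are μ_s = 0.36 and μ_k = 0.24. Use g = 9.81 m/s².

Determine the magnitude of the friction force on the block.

Normal direction: N = m g cos θ + P sin θ = 526.9 N.
Along the incline, the net driving force (taking up-slope positive) is P cos θ − m g sin θ = 183.4 − 159.7 = 23.74 N, so equilibrium requires friction f = -23.74 N (down-slope).
Maximum static friction: μ_s N = 0.36 × 526.9 = 189.7 N.
|f_req| = 23.74 ≤ 189.7 N → the block is in equilibrium; friction equals the required value.

f ≈ 23.7 N (down the incline)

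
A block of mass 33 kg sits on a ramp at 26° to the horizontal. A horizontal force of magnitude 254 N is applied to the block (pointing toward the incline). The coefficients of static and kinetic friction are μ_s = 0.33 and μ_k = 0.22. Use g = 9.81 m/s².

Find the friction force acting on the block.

f ≈ 86.4 N (down the incline)

Normal direction: N = m g cos θ + P sin θ = 402.3 N.
Parallel to the incline: P cos θ − m g sin θ = 228.3 − 141.9 = 86.38 N; the friction needed to balance this is 86.38 N acting down the slope.
The limit of static friction is μ_s N = 132.8 N.
|f_req| = 86.38 ≤ 132.8 N → the block is in equilibrium; friction equals the required value.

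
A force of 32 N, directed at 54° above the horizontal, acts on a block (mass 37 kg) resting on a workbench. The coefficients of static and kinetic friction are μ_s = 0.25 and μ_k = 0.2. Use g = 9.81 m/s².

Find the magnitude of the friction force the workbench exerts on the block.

f ≈ 18.8 N

N = m g − P sin α = 363 − 32×sin 54° = 337.1 N.
For equilibrium, f = P cos α = 32×cos 54° = 18.81 N.
The static-friction limit is μ_s N = 84.27 N.
Since 18.81 N does not exceed the limit, the block stays at rest and f = 18.8 N.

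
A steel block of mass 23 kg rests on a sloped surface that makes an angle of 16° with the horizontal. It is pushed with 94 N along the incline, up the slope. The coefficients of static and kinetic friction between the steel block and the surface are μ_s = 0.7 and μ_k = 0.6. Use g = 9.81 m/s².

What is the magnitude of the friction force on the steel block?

f ≈ 31.8 N (down the incline)

The normal reaction is N = m g cos θ = 216.9 N.
The friction needed for equilibrium is m g sin θ − P = 62.19 − 94 = -31.81 N, measured positive up-slope.
The static-friction ceiling is μ_s N = 0.7 × 216.9 = 151.8 N.
Since |-31.81| ≤ 151.8 N, static friction is sufficient; f equals the required value, not μ_s N.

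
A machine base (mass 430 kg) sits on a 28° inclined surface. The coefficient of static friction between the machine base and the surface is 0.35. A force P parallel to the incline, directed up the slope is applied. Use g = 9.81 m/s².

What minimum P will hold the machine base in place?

P_min ≈ 677 N

The machine base tends to slide down (tan θ > μ_s), so at the point of impending slip friction acts up-slope at its limit: f = μ_s N.
P is parallel to the surface, so N = m g cos θ = 3720 N.
Along the incline: P + μ_s N = m g sin θ, so P = 1980 − 0.35×3720 = 677 N.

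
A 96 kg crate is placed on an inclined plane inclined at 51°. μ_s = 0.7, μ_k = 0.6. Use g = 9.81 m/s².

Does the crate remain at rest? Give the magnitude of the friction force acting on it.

N = m g cos θ = 593 N.
Down-slope weight component: m g sin θ = 732 N.
μ_s N = 415 N.
732 > 415 N, so it slides; kinetic friction f = μ_k N = 0.6×593 = 356 N.

f ≈ 356 N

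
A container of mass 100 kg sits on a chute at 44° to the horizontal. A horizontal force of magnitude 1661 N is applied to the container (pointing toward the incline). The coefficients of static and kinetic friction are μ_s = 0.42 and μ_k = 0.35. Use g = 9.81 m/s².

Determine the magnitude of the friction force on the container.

The horizontal push has a component P sin θ into the surface, so N = m g cos θ + P sin θ = 705.7 + 1154 = 1859 N.
Along the incline, the net driving force (taking up-slope positive) is P cos θ − m g sin θ = 1195 − 681.5 = 513.4 N, so equilibrium requires friction f = -513.4 N (down-slope).
Maximum static friction: μ_s N = 0.42 × 1859 = 781 N.
Since 513.4 N is within the 781 N limit, the container stays put and friction is exactly 513 N.

f ≈ 513 N (down the incline)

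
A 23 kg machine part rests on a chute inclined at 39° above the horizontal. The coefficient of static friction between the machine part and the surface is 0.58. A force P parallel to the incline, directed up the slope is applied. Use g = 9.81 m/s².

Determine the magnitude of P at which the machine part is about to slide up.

P ≈ 244 N

At impending motion up the slope, friction acts down-slope at its limit: f = μ_s N.
P is parallel to the surface, so N = m g cos θ = 175 N.
Along the incline: P = m g sin θ + μ_s N = 142 + 0.58×175 = 244 N.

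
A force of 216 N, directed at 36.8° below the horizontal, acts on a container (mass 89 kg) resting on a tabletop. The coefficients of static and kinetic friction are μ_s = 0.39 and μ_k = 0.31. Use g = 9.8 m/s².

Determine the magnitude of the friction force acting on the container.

The vertical component of P adds to the normal force: N = m g + P sin α = 872.2 + 129.4 = 1002 N.
Horizontally, friction must balance P cos α = 173 N.
The static-friction limit is μ_s N = 390.6 N.
173 ≤ 390.6 N → static; friction equals the required 173 N.

f ≈ 173 N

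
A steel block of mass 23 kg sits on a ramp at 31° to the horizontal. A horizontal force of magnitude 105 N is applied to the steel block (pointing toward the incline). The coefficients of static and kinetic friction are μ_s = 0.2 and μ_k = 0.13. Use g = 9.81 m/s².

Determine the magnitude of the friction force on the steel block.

f ≈ 26.2 N (up the incline)

The horizontal push has a component P sin θ into the surface, so N = m g cos θ + P sin θ = 193.4 + 54.08 = 247.5 N.
Along the incline, the net driving force (taking up-slope positive) is P cos θ − m g sin θ = 90 − 116.2 = -26.21 N, so equilibrium requires friction f = 26.21 N (up-slope).
The limit of static friction is μ_s N = 49.5 N.
|f_req| = 26.21 ≤ 49.5 N → the steel block is in equilibrium; friction equals the required value.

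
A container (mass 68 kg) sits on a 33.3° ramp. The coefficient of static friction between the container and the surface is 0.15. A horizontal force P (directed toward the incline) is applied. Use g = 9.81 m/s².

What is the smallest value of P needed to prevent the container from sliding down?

P_min ≈ 308 N

The container tends to slide down (tan θ > μ_s), so at the point of impending slip friction acts up-slope at its limit: f = μ_s N.
Perpendicular to the incline: N = m g cos θ + P sin θ.
Along the incline: P cos θ + μ_s N = m g sin θ, i.e. P cos θ + μ_s (m g cos θ + P sin θ) = m g sin θ.
Solving, P (cos θ + μ_s sin θ) = m g (sin θ − μ_s cos θ), so P = 667×0.4237/0.9182 = 308 N.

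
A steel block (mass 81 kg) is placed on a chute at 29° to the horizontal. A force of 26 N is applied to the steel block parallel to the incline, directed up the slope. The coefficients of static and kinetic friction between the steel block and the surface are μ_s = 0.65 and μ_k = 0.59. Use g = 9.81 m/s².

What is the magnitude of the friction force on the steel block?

f ≈ 359 N (up the incline)

Perpendicular to the surface, N = m g cos θ = 81·9.81·cos 29° = 695 N.
Parallel to the incline, ΣF = 0 gives f = m g sin θ − P = 385.2 − 26 = 359.2 N (up-slope positive).
Maximum static friction available: μ_s N = 0.65 × 695 = 451.7 N.
Since |359.2| ≤ 451.7 N, no slip — friction simply equals what equilibrium demands.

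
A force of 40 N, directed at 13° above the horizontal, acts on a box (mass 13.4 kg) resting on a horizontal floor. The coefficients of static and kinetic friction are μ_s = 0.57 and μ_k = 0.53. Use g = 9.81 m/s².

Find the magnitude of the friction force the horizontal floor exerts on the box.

The vertical component of P reduces the normal force: N = m g − P sin α = 131.5 − 8.998 = 122.5 N.
The horizontal driving force is P cos α = 38.97 N, so equilibrium needs friction f = 38.97 N.
μ_s N = 0.57 × 122.5 = 69.8 N.
38.97 ≤ 69.8 N → static; friction equals the required 39 N.

f ≈ 39 N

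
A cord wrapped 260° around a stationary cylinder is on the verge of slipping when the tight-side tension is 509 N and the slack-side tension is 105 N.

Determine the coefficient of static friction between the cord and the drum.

μ ≈ 0.348

T₂/T₁ = e^{μβ} → μ = ln(T₂/T₁)/β.
β = 260° = 4.538 rad.
μ = ln(509/105)/4.538 = ln(4.848)/4.538 = 0.348.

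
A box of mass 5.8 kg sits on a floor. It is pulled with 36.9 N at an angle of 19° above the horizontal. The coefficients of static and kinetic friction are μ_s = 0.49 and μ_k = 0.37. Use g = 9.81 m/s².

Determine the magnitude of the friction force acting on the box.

f ≈ 16.6 N

N = m g − P sin α = 56.9 − 36.9×sin 19° = 44.88 N.
For equilibrium, f = P cos α = 36.9×cos 19° = 34.89 N.
μ_s N = 0.49 × 44.88 = 21.99 N.
34.89 > 21.99 N → the box slides; f = μ_k N = 0.37×44.88 = 16.6 N.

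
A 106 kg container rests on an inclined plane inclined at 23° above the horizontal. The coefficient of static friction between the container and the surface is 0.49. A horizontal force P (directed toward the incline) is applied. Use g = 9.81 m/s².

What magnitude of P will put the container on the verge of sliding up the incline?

P ≈ 1200 N

At impending motion up the slope, friction acts down-slope at its limit: f = μ_s N.
Perpendicular to the incline: N = m g cos θ + P sin θ.
Along the incline: P cos θ = m g sin θ + μ_s N = m g sin θ + μ_s (m g cos θ + P sin θ).
Solving, P (cos θ − μ_s sin θ) = m g (sin θ + μ_s cos θ), so P = 106×9.81×(sin 23° + 0.49 cos 23°)/(cos 23° − 0.49 sin 23°) = 1040×0.8418/0.729 = 1200 N.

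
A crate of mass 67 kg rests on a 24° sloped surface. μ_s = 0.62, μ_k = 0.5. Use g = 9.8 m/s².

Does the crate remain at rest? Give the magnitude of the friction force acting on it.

f ≈ 267 N

N = m g cos θ = 600 N.
Down-slope weight component: m g sin θ = 267 N.
μ_s N = 372 N.
267 ≤ 372 N, so it stays put; friction = 267 N.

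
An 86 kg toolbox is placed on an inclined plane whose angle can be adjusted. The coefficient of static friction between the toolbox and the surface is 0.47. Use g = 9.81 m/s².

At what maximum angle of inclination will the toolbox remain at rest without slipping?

θ_max ≈ 25.2°

At the slip threshold, m g sin θ = μ_s · m g cos θ, so tan θ = μ_s.
θ_max = arctan(0.47) = 25.2°.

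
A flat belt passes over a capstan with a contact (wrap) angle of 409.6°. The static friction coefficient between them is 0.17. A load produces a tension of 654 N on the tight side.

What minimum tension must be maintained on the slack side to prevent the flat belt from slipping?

T_min ≈ 194 N

Capstan equation at impending slip: T_tight/T_slack = e^{μβ}.
β = 409.6° = 7.149 rad; e^{μβ} = e^{0.17×7.149} = 3.371.
T_slack = T_tight / e^{μβ} = 654 / 3.371 = 194 N.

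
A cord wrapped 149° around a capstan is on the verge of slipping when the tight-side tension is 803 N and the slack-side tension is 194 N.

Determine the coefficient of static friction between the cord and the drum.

T₂/T₁ = e^{μβ} → μ = ln(T₂/T₁)/β.
β = 149° = 2.601 rad.
μ = ln(803/194)/2.601 = ln(4.139)/2.601 = 0.546.

μ ≈ 0.546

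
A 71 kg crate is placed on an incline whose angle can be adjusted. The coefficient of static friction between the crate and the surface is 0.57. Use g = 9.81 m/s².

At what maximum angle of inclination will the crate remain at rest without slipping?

θ_max ≈ 29.7°

At the slip threshold, m g sin θ = μ_s · m g cos θ, so tan θ = μ_s.
θ_max = arctan(0.57) = 29.7°.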